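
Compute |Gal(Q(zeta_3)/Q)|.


|Gal(Q(zeta_3)/Q)| = phi(3)
= 2

2


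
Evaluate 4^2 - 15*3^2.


x^2 - d*y^2
= 4^2 - 15*3^2
= 16 - 135
= -119

-119


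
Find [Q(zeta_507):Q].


The degree equals Euler's totient phi(507).
507 = 3 * 13^2
phi(507) = 312

312


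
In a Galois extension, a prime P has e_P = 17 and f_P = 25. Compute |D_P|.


|D_P| = e * f
= 17 * 25
= 425

425


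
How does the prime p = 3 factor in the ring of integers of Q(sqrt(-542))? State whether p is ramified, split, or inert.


K = Q(sqrt(-542)). Since d mod 4 = 2, disc(K) = -2168.
Check p | disc: -2168 mod 3 = 1.
p does not divide disc. Compute Legendre symbol (d/p):
1^((3-1)/2) mod 3 = 1
(d/p) = 1, so p splits: (p) = P*P' with e=1, f=1, g=2.
Therefore p is split.

split


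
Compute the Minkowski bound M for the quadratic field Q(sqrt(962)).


d = 962, d mod 4 = 2, so disc(K) = 4d = 3848; |disc(K)| = 3848
Real quadratic field, so n = 2, s = r2 = 0, r1 = 2
M = (n!/n^n) * (4/pi)^s * sqrt(|disc(K)|) = (2!/2^2) * (4/pi)^0 * sqrt(3848)
= 0.5 * 1.000000 * 62.032250
= 31.0161

31.0161


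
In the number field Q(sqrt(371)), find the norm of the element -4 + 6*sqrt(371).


N(a + b*sqrt(d)) = a^2 - d*b^2
= (-4)^2 - (371)*(6)^2
= 16 - 13356
= -13340

-13340


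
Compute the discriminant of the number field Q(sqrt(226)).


For K = Q(sqrt(d)) with d squarefree: disc(K) = d if d = 1 mod 4, and disc(K) = 4d if d = 2 or 3 mod 4.
Here d = 226, and d mod 4 = 2.
d = 2 mod 4, not 1 (O_K = Z[sqrt(d)]), so disc(K) = 4d = 4 * (226) = 904

904


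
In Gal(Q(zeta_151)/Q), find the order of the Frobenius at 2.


The Frobenius at p in Gal(Q(zeta_n)/Q) = (Z/nZ)* is the class of p, so its order is ord_151(2), the smallest k >= 1 with 2^k = 1 mod 151.
n = 151 = 151, phi(151) = 150; the order divides phi(n).
Divisors of 150: 1, 2, 3, 5, 6, 10, 15, 25, 30, 50, 75, 150
Repeated squaring mod 151: 2^1 = 2, 2^2 = 4, 2^4 = 16, 2^8 = 105, 2^16 = 2, 2^32 = 4, 2^64 = 16, 2^128 = 105
Test divisors in increasing order:
  k=1: 2^1 = 2 mod 151
  k=2: 2^2 = 4 mod 151
  k=3: 2^3 = 4 * 2 = 8 mod 151
  k=5: 2^5 = 16 * 2 = 32 mod 151
  k=6: 2^6 = 16 * 4 = 64 mod 151
  k=10: 2^10 = 105 * 4 = 118 mod 151
  k=15: 2^15 = 105 * 16 * 4 * 2 = 1 mod 151  <- first divisor giving 1
Order = 15

15


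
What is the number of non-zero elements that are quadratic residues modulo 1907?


For prime p, the number of non-zero quadratic residues is (p-1)/2.
= (1907-1)/2
= 953

953


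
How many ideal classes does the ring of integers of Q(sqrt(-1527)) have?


K = Q(sqrt(-1527)). d mod 4 = 1, so D = disc(K) = d = -1527
h(K) equals the number of primitive reduced positive-definite forms (a, b, c) = a*x^2 + b*x*y + c*y^2 with b^2 - 4ac = D,
where reduced means |b| <= a <= c, with b >= 0 whenever |b| = a or a = c, and primitive means gcd(a, b, c) = 1.
Reduced forces 3a^2 <= |D| = 1527, so 1 <= a <= 22; b must have the parity of D, and c = (b^2 - D)/(4a) must be an integer >= a.
Enumerate a = 1..22, b in [-a, a]:
  a=1: (1, 1, 382)  [1]
  a=2: (2, -1, 191), (2, 1, 191)  [2]
  a=3: (3, 3, 128)  [1]
  a=4: (4, -3, 96), (4, 3, 96)  [2]
  a=5: none
  a=6: (6, -3, 64), (6, 3, 64)  [2]
  a=7: none
  a=8: (8, -3, 48), (8, 3, 48)  [2]
  a=9..11: none
  a=12: (12, -3, 32), (12, 3, 32)  [2]
  a=13..15: none
  a=16: (16, -3, 24), (16, 3, 24)  [2]
  a=17..22: none
Total reduced forms: 1 + 2 + 1 + 2 + 2 + 2 + 2 + 2 = 14
h = 14

14


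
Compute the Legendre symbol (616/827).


p = 827 is prime, so compute (616/827) with the reciprocity algorithm (Jacobi-symbol steps: pull out 2s via (2/n), flip via reciprocity, reduce):
  pull out 2: (2/827) = -1  (since 827 mod 8 = 3)
  pull out 2: (2/827) = -1  (since 827 mod 8 = 3)
  pull out 2: (2/827) = -1  (since 827 mod 8 = 3)
  reciprocity: (77/827) -> +(827/77)
  reduce: (57/77)
  reciprocity: (57/77) -> +(77/57)
  reduce: (20/57)
  pull out 2: (2/57) = +1  (since 57 mod 8 = 1)
  pull out 2: (2/57) = +1  (since 57 mod 8 = 1)
  reciprocity: (5/57) -> +(57/5)
  reduce: (2/5)
  pull out 2: (2/5) = -1  (since 5 mod 8 = 5)
  (1/5) = 1
Product of signs = 1
(616/827) = 1

1


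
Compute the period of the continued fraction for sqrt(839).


Run the CF algorithm for sqrt(839).
a_0 = floor(sqrt(839)) = 28; set m_0=0, q_0=1.
Recurrence: m' = q*a - m,  q' = (d - m'^2)/q,  a' = floor((a_0 + m')/q').
  step 1: m=28, q=55, a=1
  step 2: m=27, q=2, a=27
  step 3: m=27, q=55, a=1
  step 4: m=28, q=1, a=56
a_4 = 2*a_0 = 56, so the period closes here.
sqrt(839) = [28; 1, 27, 1, 56]
Period length = 4

4


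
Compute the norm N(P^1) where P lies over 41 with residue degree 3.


N(P^a) = p^(a*f)
= 41^(1*3)
= 41^3
= 68921

68921


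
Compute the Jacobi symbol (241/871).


Compute (241/871) via quadratic reciprocity:
  reciprocity: (241/871) -> +(871/241)
  reduce: (148/241)
  pull out 2: (2/241) = +1  (since 241 mod 8 = 1)
  pull out 2: (2/241) = +1  (since 241 mod 8 = 1)
  reciprocity: (37/241) -> +(241/37)
  reduce: (19/37)
  reciprocity: (19/37) -> +(37/19)
  reduce: (18/19)
  pull out 2: (2/19) = -1  (since 19 mod 8 = 3)
  reciprocity: (9/19) -> +(19/9)
  reduce: (1/9)
  (1/9) = 1
Product of signs = -1

-1


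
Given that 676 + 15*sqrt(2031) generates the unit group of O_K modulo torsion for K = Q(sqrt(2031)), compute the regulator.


epsilon = 676 + 15*sqrt(2031)
= 1351.9993
R = ln(1351.9993)
= 7.2093

7.2093


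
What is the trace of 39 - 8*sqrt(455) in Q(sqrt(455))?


Tr(a + b*sqrt(d)) = (a + b*sqrt(d)) + (a - b*sqrt(d)) = 2a
= 2 * (39)
= 78

78


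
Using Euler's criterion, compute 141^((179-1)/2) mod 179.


p = 179 is prime and the exponent is (p-1)/2 = 89, so by Euler's criterion 141^89 = (141/179) = +1 or -1 mod 179.
Compute by square-and-multiply:
  89 = 64 + 16 + 8 + 1 (binary 1011001)
  Repeated squaring mod 179: 141^1 = 141, 141^2 = 12, 141^4 = 144, 141^8 = 151, 141^16 = 68, 141^32 = 149, 141^64 = 5
  141^89 = 141^64 * 141^16 * 141^8 * 141^1 = 5 * 68 * 151 * 141 mod 179
    5 * 68 = 340 = 161 mod 179
    161 * 151 = 24311 = 146 mod 179
    146 * 141 = 20586 = 1 mod 179
  141^89 = 1 mod 179
Result 1: 141 is a quadratic residue mod 179.
141^89 mod 179 = 1

1


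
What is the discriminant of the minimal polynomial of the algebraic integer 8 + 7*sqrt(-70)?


The element 8 + 7*sqrt(-70) has minimal polynomial:
x^2 - 16*x + 3494
Discriminant = (-16)^2 - 4*(3494)
= 256 - 13976
= -13720

-13720


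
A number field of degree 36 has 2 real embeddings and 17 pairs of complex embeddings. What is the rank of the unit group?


By Dirichlet's unit theorem:
rank = r1 + r2 - 1
= 2 + 17 - 1
= 18

18


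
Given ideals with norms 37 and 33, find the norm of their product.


N(IJ) = N(I) * N(J)
= 37 * 33
= 1221

1221


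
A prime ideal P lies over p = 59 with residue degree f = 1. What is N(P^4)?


N(P^a) = p^(a*f)
= 59^(4*1)
= 59^4
= 12117361

12117361


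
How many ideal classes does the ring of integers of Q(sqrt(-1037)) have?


K = Q(sqrt(-1037)). d mod 4 = 3, so D = disc(K) = 4d = -4148
h(K) equals the number of primitive reduced positive-definite forms (a, b, c) = a*x^2 + b*x*y + c*y^2 with b^2 - 4ac = D,
where reduced means |b| <= a <= c, with b >= 0 whenever |b| = a or a = c, and primitive means gcd(a, b, c) = 1.
Reduced forces 3a^2 <= |D| = 4148, so 1 <= a <= 37; b must have the parity of D, and c = (b^2 - D)/(4a) must be an integer >= a.
Enumerate a = 1..37, b in [-a, a]:
  a=1: (1, 0, 1037)  [1]
  a=2: (2, 2, 519)  [1]
  a=3: (3, -2, 346), (3, 2, 346)  [2]
  a=4..5: none
  a=6: (6, -2, 173), (6, 2, 173)  [2]
  a=7..8: none
  a=9: (9, -8, 117), (9, 8, 117)  [2]
  a=10..12: none
  a=13: (13, -8, 81), (13, 8, 81)  [2]
  a=14..16: none
  a=17: (17, 0, 61)  [1]
  a=18: (18, -10, 59), (18, 10, 59)  [2]
  a=19..25: none
  a=26: (26, -18, 43), (26, 18, 43)  [2]
  a=27: (27, -8, 39), (27, 8, 39)  [2]
  a=28: none
  a=29: (29, -12, 37), (29, 12, 37)  [2]
  a=30..33: none
  a=34: (34, 34, 39)  [1]
  a=35..37: none
Total reduced forms: 1 + 1 + 2 + 2 + 2 + 2 + 1 + 2 + 2 + 2 + 2 + 1 = 20
h = 20

20


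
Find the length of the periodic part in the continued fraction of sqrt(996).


Run the CF algorithm for sqrt(996).
a_0 = floor(sqrt(996)) = 31; set m_0=0, q_0=1.
Recurrence: m' = q*a - m,  q' = (d - m'^2)/q,  a' = floor((a_0 + m')/q').
  step 1: m=31, q=35, a=1
  step 2: m=4, q=28, a=1
  step 3: m=24, q=15, a=3
  step 4: m=21, q=37, a=1
  step 5: m=16, q=20, a=2
  step 6: m=24, q=21, a=2
  step 7: m=18, q=32, a=1
  step 8: m=14, q=25, a=1
  step 9: m=11, q=35, a=1
  step 10: m=24, q=12, a=4
  step 11: m=24, q=35, a=1
  step 12: m=11, q=25, a=1
  step 13: m=14, q=32, a=1
  step 14: m=18, q=21, a=2
  step 15: m=24, q=20, a=2
  step 16: m=16, q=37, a=1
  step 17: m=21, q=15, a=3
  step 18: m=24, q=28, a=1
  step 19: m=4, q=35, a=1
  step 20: m=31, q=1, a=62
a_20 = 2*a_0 = 62, so the period closes here.
sqrt(996) = [31; 1, 1, 3, 1, 2, 2, 1, 1, 1, 4, 1, 1, 1, 2, 2, 1, 3, 1, 1, 62]
Period length = 20

20


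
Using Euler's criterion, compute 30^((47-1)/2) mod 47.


p = 47 is prime and the exponent is (p-1)/2 = 23, so by Euler's criterion 30^23 = (30/47) = +1 or -1 mod 47.
Compute by square-and-multiply:
  23 = 16 + 4 + 2 + 1 (binary 10111)
  Repeated squaring mod 47: 30^1 = 30, 30^2 = 7, 30^4 = 2, 30^8 = 4, 30^16 = 16
  30^23 = 30^16 * 30^4 * 30^2 * 30^1 = 16 * 2 * 7 * 30 mod 47
    16 * 2 = 32 = 32 mod 47
    32 * 7 = 224 = 36 mod 47
    36 * 30 = 1080 = 46 mod 47
  30^23 = 46 mod 47
Result 46 = p - 1 = -1 mod 47: 30 is a quadratic non-residue mod 47. As a residue in [0, p-1] the value is 46.
30^23 mod 47 = 46

46


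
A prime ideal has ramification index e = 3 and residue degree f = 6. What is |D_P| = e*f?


|D_P| = e * f
= 3 * 6
= 18

18


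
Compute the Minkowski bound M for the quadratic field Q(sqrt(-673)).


d = -673, d mod 4 = 3, so disc(K) = 4d = -2692; |disc(K)| = 2692
Imaginary quadratic field, so n = 2, s = r2 = 1, r1 = 0
M = (n!/n^n) * (4/pi)^s * sqrt(|disc(K)|) = (2!/2^2) * (4/pi)^1 * sqrt(2692)
= 0.5 * 1.273240 * 51.884487
= 33.0307

33.0307


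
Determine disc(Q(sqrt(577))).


For K = Q(sqrt(d)) with d squarefree: disc(K) = d if d = 1 mod 4, and disc(K) = 4d if d = 2 or 3 mod 4.
Here d = 577, and d mod 4 = 1.
d = 1 mod 4 (O_K = Z[(1+sqrt(d))/2]), so disc(K) = d = 577

577


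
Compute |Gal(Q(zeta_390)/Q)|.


|Gal(Q(zeta_390)/Q)| = phi(390)
= 96

96


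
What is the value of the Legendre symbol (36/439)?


p = 439 is prime, so compute (36/439) with the reciprocity algorithm (Jacobi-symbol steps: pull out 2s via (2/n), flip via reciprocity, reduce):
  pull out 2: (2/439) = +1  (since 439 mod 8 = 7)
  pull out 2: (2/439) = +1  (since 439 mod 8 = 7)
  reciprocity: (9/439) -> +(439/9)
  reduce: (7/9)
  reciprocity: (7/9) -> +(9/7)
  reduce: (2/7)
  pull out 2: (2/7) = +1  (since 7 mod 8 = 7)
  (1/7) = 1
Product of signs = 1
(36/439) = 1

1


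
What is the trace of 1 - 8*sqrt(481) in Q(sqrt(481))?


Tr(a + b*sqrt(d)) = (a + b*sqrt(d)) + (a - b*sqrt(d)) = 2a
= 2 * (1)
= 2

2


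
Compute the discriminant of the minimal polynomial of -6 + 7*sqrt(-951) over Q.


The element -6 + 7*sqrt(-951) has minimal polynomial:
x^2 + 12*x + 46635
Discriminant = (12)^2 - 4*(46635)
= 144 - 186540
= -186396

-186396


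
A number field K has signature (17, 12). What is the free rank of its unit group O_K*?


By Dirichlet's unit theorem:
rank = r1 + r2 - 1
= 17 + 12 - 1
= 28

28


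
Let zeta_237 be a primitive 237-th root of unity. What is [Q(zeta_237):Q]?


The degree equals Euler's totient phi(237).
237 = 3 * 79
phi(237) = 156

156


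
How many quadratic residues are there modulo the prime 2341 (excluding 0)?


For prime p, the number of non-zero quadratic residues is (p-1)/2.
= (2341-1)/2
= 1170

1170


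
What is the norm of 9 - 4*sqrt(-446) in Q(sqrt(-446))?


N(a + b*sqrt(d)) = a^2 - d*b^2
= (9)^2 - (-446)*(-4)^2
= 81 + 7136
= 7217

7217


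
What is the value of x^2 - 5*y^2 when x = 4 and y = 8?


x^2 - d*y^2
= 4^2 - 5*8^2
= 16 - 320
= -304

-304


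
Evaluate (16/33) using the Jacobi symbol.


Compute (16/33) via quadratic reciprocity:
  pull out 2: (2/33) = +1  (since 33 mod 8 = 1)
  pull out 2: (2/33) = +1  (since 33 mod 8 = 1)
  pull out 2: (2/33) = +1  (since 33 mod 8 = 1)
  pull out 2: (2/33) = +1  (since 33 mod 8 = 1)
  (1/33) = 1
Product of signs = 1

1


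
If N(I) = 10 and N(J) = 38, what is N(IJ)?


N(IJ) = N(I) * N(J)
= 10 * 38
= 380

380


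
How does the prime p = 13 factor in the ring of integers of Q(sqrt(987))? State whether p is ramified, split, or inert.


K = Q(sqrt(987)). Since d mod 4 = 3, disc(K) = 3948.
Check p | disc: 3948 mod 13 = 9.
p does not divide disc. Compute Legendre symbol (d/p):
12^((13-1)/2) mod 13 = 1
(d/p) = 1, so p splits: (p) = P*P' with e=1, f=1, g=2.
Therefore p is split.

split


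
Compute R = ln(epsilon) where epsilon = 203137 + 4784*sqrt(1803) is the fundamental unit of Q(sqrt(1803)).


epsilon = 203137 + 4784*sqrt(1803)
= 406274.0000
R = ln(406274.0000)
= 12.9148

12.9148


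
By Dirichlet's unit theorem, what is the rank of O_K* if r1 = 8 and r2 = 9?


By Dirichlet's unit theorem:
rank = r1 + r2 - 1
= 8 + 9 - 1
= 16

16


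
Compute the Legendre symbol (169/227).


p = 227 is prime, so compute (169/227) with the reciprocity algorithm (Jacobi-symbol steps: pull out 2s via (2/n), flip via reciprocity, reduce):
  reciprocity: (169/227) -> +(227/169)
  reduce: (58/169)
  pull out 2: (2/169) = +1  (since 169 mod 8 = 1)
  reciprocity: (29/169) -> +(169/29)
  reduce: (24/29)
  pull out 2: (2/29) = -1  (since 29 mod 8 = 5)
  pull out 2: (2/29) = -1  (since 29 mod 8 = 5)
  pull out 2: (2/29) = -1  (since 29 mod 8 = 5)
  reciprocity: (3/29) -> +(29/3)
  reduce: (2/3)
  pull out 2: (2/3) = -1  (since 3 mod 8 = 3)
  (1/3) = 1
Product of signs = 1
(169/227) = 1

1


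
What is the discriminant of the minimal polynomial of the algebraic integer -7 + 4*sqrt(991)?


The element -7 + 4*sqrt(991) has minimal polynomial:
x^2 + 14*x - 15807
Discriminant = (14)^2 - 4*(-15807)
= 196 + 63228
= 63424

63424


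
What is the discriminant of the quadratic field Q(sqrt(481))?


For K = Q(sqrt(d)) with d squarefree: disc(K) = d if d = 1 mod 4, and disc(K) = 4d if d = 2 or 3 mod 4.
Here d = 481, and d mod 4 = 1.
d = 1 mod 4 (O_K = Z[(1+sqrt(d))/2]), so disc(K) = d = 481

481


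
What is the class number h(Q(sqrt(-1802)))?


K = Q(sqrt(-1802)). d mod 4 = 2, so D = disc(K) = 4d = -7208
h(K) equals the number of primitive reduced positive-definite forms (a, b, c) = a*x^2 + b*x*y + c*y^2 with b^2 - 4ac = D,
where reduced means |b| <= a <= c, with b >= 0 whenever |b| = a or a = c, and primitive means gcd(a, b, c) = 1.
Reduced forces 3a^2 <= |D| = 7208, so 1 <= a <= 49; b must have the parity of D, and c = (b^2 - D)/(4a) must be an integer >= a.
Enumerate a = 1..49, b in [-a, a]:
  a=1: (1, 0, 1802)  [1]
  a=2: (2, 0, 901)  [1]
  a=3: (3, -2, 601), (3, 2, 601)  [2]
  a=4..5: none
  a=6: (6, -4, 301), (6, 4, 301)  [2]
  a=7: (7, -4, 258), (7, 4, 258)  [2]
  a=8: none
  a=9: (9, -8, 202), (9, 8, 202)  [2]
  a=10..13: none
  a=14: (14, -4, 129), (14, 4, 129)  [2]
  a=15..16: none
  a=17: (17, 0, 106)  [1]
  a=18: (18, -8, 101), (18, 8, 101)  [2]
  a=19..20: none
  a=21: (21, -10, 87), (21, -4, 86), (21, 4, 86), (21, 10, 87)  [4]
  a=22..26: none
  a=27: (27, -26, 73), (27, 26, 73)  [2]
  a=28: none
  a=29: (29, -10, 63), (29, 10, 63)  [2]
  a=30..33: none
  a=34: (34, 0, 53)  [1]
  a=35..36: none
  a=37: (37, -28, 54), (37, 28, 54)  [2]
  a=38..40: none
  a=41: (41, -34, 51), (41, 34, 51)  [2]
  a=42: (42, -32, 49), (42, -4, 43), (42, 4, 43), (42, 32, 49)  [4]
  a=43..49: none
Total reduced forms: 1 + 1 + 2 + 2 + 2 + 2 + 2 + 1 + 2 + 4 + 2 + 2 + 1 + 2 + 2 + 4 = 32
h = 32

32


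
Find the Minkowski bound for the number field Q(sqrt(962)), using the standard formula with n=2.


d = 962, d mod 4 = 2, so disc(K) = 4d = 3848; |disc(K)| = 3848
Real quadratic field, so n = 2, s = r2 = 0, r1 = 2
M = (n!/n^n) * (4/pi)^s * sqrt(|disc(K)|) = (2!/2^2) * (4/pi)^0 * sqrt(3848)
= 0.5 * 1.000000 * 62.032250
= 31.0161

31.0161


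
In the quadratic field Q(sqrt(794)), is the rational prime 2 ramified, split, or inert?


K = Q(sqrt(794)). Since d mod 4 = 2, disc(K) = 3176.
Check p | disc: 3176 mod 2 = 0.
p divides disc, so p ramifies: (p) = P^2 with e=2, f=1, g=1.
Therefore p is ramified.

ramified


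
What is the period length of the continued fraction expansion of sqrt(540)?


Run the CF algorithm for sqrt(540).
a_0 = floor(sqrt(540)) = 23; set m_0=0, q_0=1.
Recurrence: m' = q*a - m,  q' = (d - m'^2)/q,  a' = floor((a_0 + m')/q').
  step 1: m=23, q=11, a=4
  step 2: m=21, q=9, a=4
  step 3: m=15, q=35, a=1
  step 4: m=20, q=4, a=10
  step 5: m=20, q=35, a=1
  step 6: m=15, q=9, a=4
  step 7: m=21, q=11, a=4
  step 8: m=23, q=1, a=46
a_8 = 2*a_0 = 46, so the period closes here.
sqrt(540) = [23; 4, 4, 1, 10, 1, 4, 4, 46]
Period length = 8

8


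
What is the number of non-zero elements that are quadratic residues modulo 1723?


For prime p, the number of non-zero quadratic residues is (p-1)/2.
= (1723-1)/2
= 861

861


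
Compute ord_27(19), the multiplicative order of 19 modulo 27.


We want ord_27(19), the smallest k >= 1 with 19^k = 1 mod 27.
n = 27 = 3^3, phi(27) = 18; the order divides phi(n).
Divisors of 18: 1, 2, 3, 6, 9, 18
Repeated squaring mod 27: 19^1 = 19, 19^2 = 10, 19^4 = 19, 19^8 = 10, 19^16 = 19
Test divisors in increasing order:
  k=1: 19^1 = 19 mod 27
  k=2: 19^2 = 10 mod 27
  k=3: 19^3 = 10 * 19 = 1 mod 27  <- first divisor giving 1
Order = 3

3


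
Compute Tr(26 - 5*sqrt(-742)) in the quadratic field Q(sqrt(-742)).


Tr(a + b*sqrt(d)) = (a + b*sqrt(d)) + (a - b*sqrt(d)) = 2a
= 2 * (26)
= 52

52


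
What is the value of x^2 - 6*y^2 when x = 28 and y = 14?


x^2 - d*y^2
= 28^2 - 6*14^2
= 784 - 1176
= -392

-392


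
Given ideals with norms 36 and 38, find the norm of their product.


N(IJ) = N(I) * N(J)
= 36 * 38
= 1368

1368


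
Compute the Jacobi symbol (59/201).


Compute (59/201) via quadratic reciprocity:
  reciprocity: (59/201) -> +(201/59)
  reduce: (24/59)
  pull out 2: (2/59) = -1  (since 59 mod 8 = 3)
  pull out 2: (2/59) = -1  (since 59 mod 8 = 3)
  pull out 2: (2/59) = -1  (since 59 mod 8 = 3)
  reciprocity: (3/59) -> -(59/3)
  reduce: (2/3)
  pull out 2: (2/3) = -1  (since 3 mod 8 = 3)
  (1/3) = 1
Product of signs = -1

-1


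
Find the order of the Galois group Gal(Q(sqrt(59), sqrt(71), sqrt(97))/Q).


The 3 square roots of distinct primes are multiplicatively independent over Q,
so [K:Q] = 2^3 and Gal(K/Q) is isomorphic to (Z/2Z)^3.
|Gal| = 2^3 = 8

8


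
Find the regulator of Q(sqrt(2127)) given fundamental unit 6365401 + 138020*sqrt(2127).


epsilon = 6365401 + 138020*sqrt(2127)
= 1.2731e+07
R = ln(1.2731e+07)
= 16.3595

16.3595


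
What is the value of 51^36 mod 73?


p = 73 is prime and the exponent is (p-1)/2 = 36, so by Euler's criterion 51^36 = (51/73) = +1 or -1 mod 73.
Compute by square-and-multiply:
  36 = 32 + 4 (binary 100100)
  Repeated squaring mod 73: 51^1 = 51, 51^2 = 46, 51^4 = 72, 51^8 = 1, 51^16 = 1, 51^32 = 1
  51^36 = 51^32 * 51^4 = 1 * 72 mod 73
    1 * 72 = 72 = 72 mod 73
  51^36 = 72 mod 73
Result 72 = p - 1 = -1 mod 73: 51 is a quadratic non-residue mod 73. As a residue in [0, p-1] the value is 72.
51^36 mod 73 = 72

72


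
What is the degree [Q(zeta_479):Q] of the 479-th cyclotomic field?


The degree equals Euler's totient phi(479).
479 = 479
phi(479) = 478

478


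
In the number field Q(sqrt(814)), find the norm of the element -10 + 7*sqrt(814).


N(a + b*sqrt(d)) = a^2 - d*b^2
= (-10)^2 - (814)*(7)^2
= 100 - 39886
= -39786

-39786


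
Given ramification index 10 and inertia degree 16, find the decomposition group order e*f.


|D_P| = e * f
= 10 * 16
= 160

160


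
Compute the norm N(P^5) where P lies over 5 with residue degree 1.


N(P^a) = p^(a*f)
= 5^(5*1)
= 5^5
= 3125

3125


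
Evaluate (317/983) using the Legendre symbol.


p = 983 is prime, so compute (317/983) with the reciprocity algorithm (Jacobi-symbol steps: pull out 2s via (2/n), flip via reciprocity, reduce):
  reciprocity: (317/983) -> +(983/317)
  reduce: (32/317)
  pull out 2: (2/317) = -1  (since 317 mod 8 = 5)
  pull out 2: (2/317) = -1  (since 317 mod 8 = 5)
  pull out 2: (2/317) = -1  (since 317 mod 8 = 5)
  pull out 2: (2/317) = -1  (since 317 mod 8 = 5)
  pull out 2: (2/317) = -1  (since 317 mod 8 = 5)
  (1/317) = 1
Product of signs = -1
(317/983) = -1

-1


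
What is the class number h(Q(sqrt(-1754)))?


K = Q(sqrt(-1754)). d mod 4 = 2, so D = disc(K) = 4d = -7016
h(K) equals the number of primitive reduced positive-definite forms (a, b, c) = a*x^2 + b*x*y + c*y^2 with b^2 - 4ac = D,
where reduced means |b| <= a <= c, with b >= 0 whenever |b| = a or a = c, and primitive means gcd(a, b, c) = 1.
Reduced forces 3a^2 <= |D| = 7016, so 1 <= a <= 48; b must have the parity of D, and c = (b^2 - D)/(4a) must be an integer >= a.
Enumerate a = 1..48, b in [-a, a]:
  a=1: (1, 0, 1754)  [1]
  a=2: (2, 0, 877)  [1]
  a=3: (3, -2, 585), (3, 2, 585)  [2]
  a=4: none
  a=5: (5, -2, 351), (5, 2, 351)  [2]
  a=6: (6, -4, 293), (6, 4, 293)  [2]
  a=7..8: none
  a=9: (9, -2, 195), (9, 2, 195)  [2]
  a=10: (10, -8, 177), (10, 8, 177)  [2]
  a=11..12: none
  a=13: (13, -2, 135), (13, 2, 135)  [2]
  a=14: none
  a=15: (15, -8, 118), (15, -2, 117), (15, 2, 117), (15, 8, 118)  [4]
  a=16..17: none
  a=18: (18, -16, 101), (18, 16, 101)  [2]
  a=19..24: none
  a=25: (25, -22, 75), (25, 22, 75)  [2]
  a=26: (26, -24, 73), (26, 24, 73)  [2]
  a=27: (27, -2, 65), (27, 2, 65)  [2]
  a=28..29: none
  a=30: (30, -28, 65), (30, -8, 59), (30, 8, 59), (30, 28, 65)  [4]
  a=31..38: none
  a=39: (39, -28, 50), (39, -2, 45), (39, 2, 45), (39, 28, 50)  [4]
  a=40: none
  a=41: (41, -6, 43), (41, 6, 43)  [2]
  a=42..44: none
  a=45: (45, -38, 47), (45, 38, 47)  [2]
  a=46..48: none
Total reduced forms: 1 + 1 + 2 + 2 + 2 + 2 + 2 + 2 + 4 + 2 + 2 + 2 + 2 + 4 + 4 + 2 + 2 = 38
h = 38

38


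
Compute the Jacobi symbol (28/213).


Compute (28/213) via quadratic reciprocity:
  pull out 2: (2/213) = -1  (since 213 mod 8 = 5)
  pull out 2: (2/213) = -1  (since 213 mod 8 = 5)
  reciprocity: (7/213) -> +(213/7)
  reduce: (3/7)
  reciprocity: (3/7) -> -(7/3)
  reduce: (1/3)
  (1/3) = 1
Product of signs = -1

-1


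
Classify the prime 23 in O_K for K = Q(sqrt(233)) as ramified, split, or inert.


K = Q(sqrt(233)). Since d mod 4 = 1, disc(K) = 233.
Check p | disc: 233 mod 23 = 3.
p does not divide disc. Compute Legendre symbol (d/p):
3^((23-1)/2) mod 23 = 1
(d/p) = 1, so p splits: (p) = P*P' with e=1, f=1, g=2.
Therefore p is split.

split


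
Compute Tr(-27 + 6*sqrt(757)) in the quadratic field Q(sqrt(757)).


Tr(a + b*sqrt(d)) = (a + b*sqrt(d)) + (a - b*sqrt(d)) = 2a
= 2 * (-27)
= -54

-54


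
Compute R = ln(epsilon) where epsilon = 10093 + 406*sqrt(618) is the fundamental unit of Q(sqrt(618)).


epsilon = 10093 + 406*sqrt(618)
= 20186.0000
R = ln(20186.0000)
= 9.9127

9.9127


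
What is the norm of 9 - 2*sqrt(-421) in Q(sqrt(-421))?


N(a + b*sqrt(d)) = a^2 - d*b^2
= (9)^2 - (-421)*(-2)^2
= 81 + 1684
= 1765

1765


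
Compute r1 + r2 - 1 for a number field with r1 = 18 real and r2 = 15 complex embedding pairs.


By Dirichlet's unit theorem:
rank = r1 + r2 - 1
= 18 + 15 - 1
= 32

32


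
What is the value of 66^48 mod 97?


p = 97 is prime and the exponent is (p-1)/2 = 48, so by Euler's criterion 66^48 = (66/97) = +1 or -1 mod 97.
Compute by square-and-multiply:
  48 = 32 + 16 (binary 110000)
  Repeated squaring mod 97: 66^1 = 66, 66^2 = 88, 66^4 = 81, 66^8 = 62, 66^16 = 61, 66^32 = 35
  66^48 = 66^32 * 66^16 = 35 * 61 mod 97
    35 * 61 = 2135 = 1 mod 97
  66^48 = 1 mod 97
Result 1: 66 is a quadratic residue mod 97.
66^48 mod 97 = 1

1


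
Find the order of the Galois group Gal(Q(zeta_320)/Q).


|Gal(Q(zeta_320)/Q)| = phi(320)
= 128

128


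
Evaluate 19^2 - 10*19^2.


x^2 - d*y^2
= 19^2 - 10*19^2
= 361 - 3610
= -3249

-3249


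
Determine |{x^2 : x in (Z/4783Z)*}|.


For prime p, the number of non-zero quadratic residues is (p-1)/2.
= (4783-1)/2
= 2391

2391


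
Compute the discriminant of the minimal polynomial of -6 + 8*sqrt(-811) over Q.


The element -6 + 8*sqrt(-811) has minimal polynomial:
x^2 + 12*x + 51940
Discriminant = (12)^2 - 4*(51940)
= 144 - 207760
= -207616

-207616


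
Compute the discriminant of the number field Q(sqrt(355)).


For K = Q(sqrt(d)) with d squarefree: disc(K) = d if d = 1 mod 4, and disc(K) = 4d if d = 2 or 3 mod 4.
Here d = 355, and d mod 4 = 3.
d = 3 mod 4, not 1 (O_K = Z[sqrt(d)]), so disc(K) = 4d = 4 * (355) = 1420

1420


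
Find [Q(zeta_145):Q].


The degree equals Euler's totient phi(145).
145 = 5 * 29
phi(145) = 112

112


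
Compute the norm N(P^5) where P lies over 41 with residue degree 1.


N(P^a) = p^(a*f)
= 41^(5*1)
= 41^5
= 115856201

115856201


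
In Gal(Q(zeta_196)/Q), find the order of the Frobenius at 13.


The Frobenius at p in Gal(Q(zeta_n)/Q) = (Z/nZ)* is the class of p, so its order is ord_196(13), the smallest k >= 1 with 13^k = 1 mod 196.
n = 196 = 2^2 * 7^2, phi(196) = 84; the order divides phi(n).
Divisors of 84: 1, 2, 3, 4, 6, 7, 12, 14, 21, 28, 42, 84
Repeated squaring mod 196: 13^1 = 13, 13^2 = 169, 13^4 = 141, 13^8 = 85, 13^16 = 169, 13^32 = 141, 13^64 = 85
Test divisors in increasing order:
  k=1: 13^1 = 13 mod 196
  k=2: 13^2 = 169 mod 196
  k=3: 13^3 = 169 * 13 = 41 mod 196
  k=4: 13^4 = 141 mod 196
  k=6: 13^6 = 141 * 169 = 113 mod 196
  k=7: 13^7 = 141 * 169 * 13 = 97 mod 196
  k=12: 13^12 = 85 * 141 = 29 mod 196
  k=14: 13^14 = 85 * 141 * 169 = 1 mod 196  <- first divisor giving 1
Order = 14

14


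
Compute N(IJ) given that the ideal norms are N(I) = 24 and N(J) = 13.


N(IJ) = N(I) * N(J)
= 24 * 13
= 312

312


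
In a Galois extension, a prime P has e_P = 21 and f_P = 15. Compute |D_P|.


|D_P| = e * f
= 21 * 15
= 315

315


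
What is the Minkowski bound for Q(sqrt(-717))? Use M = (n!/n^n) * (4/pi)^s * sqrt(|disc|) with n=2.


d = -717, d mod 4 = 3, so disc(K) = 4d = -2868; |disc(K)| = 2868
Imaginary quadratic field, so n = 2, s = r2 = 1, r1 = 0
M = (n!/n^n) * (4/pi)^s * sqrt(|disc(K)|) = (2!/2^2) * (4/pi)^1 * sqrt(2868)
= 0.5 * 1.273240 * 53.553711
= 34.0934

34.0934


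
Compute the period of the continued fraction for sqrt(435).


Run the CF algorithm for sqrt(435).
a_0 = floor(sqrt(435)) = 20; set m_0=0, q_0=1.
Recurrence: m' = q*a - m,  q' = (d - m'^2)/q,  a' = floor((a_0 + m')/q').
  step 1: m=20, q=35, a=1
  step 2: m=15, q=6, a=5
  step 3: m=15, q=35, a=1
  step 4: m=20, q=1, a=40
a_4 = 2*a_0 = 40, so the period closes here.
sqrt(435) = [20; 1, 5, 1, 40]
Period length = 4

4


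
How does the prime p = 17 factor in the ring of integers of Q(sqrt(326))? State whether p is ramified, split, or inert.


K = Q(sqrt(326)). Since d mod 4 = 2, disc(K) = 1304.
Check p | disc: 1304 mod 17 = 12.
p does not divide disc. Compute Legendre symbol (d/p):
3^((17-1)/2) mod 17 = -1
(d/p) = -1, so p is inert: (p) stays prime with e=1, f=2, g=1.
Therefore p is inert.

inert


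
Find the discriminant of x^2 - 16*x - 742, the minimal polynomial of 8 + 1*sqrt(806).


The element 8 + 1*sqrt(806) has minimal polynomial:
x^2 - 16*x - 742
Discriminant = (-16)^2 - 4*(-742)
= 256 + 2968
= 3224

3224


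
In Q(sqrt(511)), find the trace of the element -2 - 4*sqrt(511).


Tr(a + b*sqrt(d)) = (a + b*sqrt(d)) + (a - b*sqrt(d)) = 2a
= 2 * (-2)
= -4

-4


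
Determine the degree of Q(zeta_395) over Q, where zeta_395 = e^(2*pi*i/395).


The degree equals Euler's totient phi(395).
395 = 5 * 79
phi(395) = 312

312


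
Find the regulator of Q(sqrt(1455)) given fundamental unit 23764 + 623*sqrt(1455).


epsilon = 23764 + 623*sqrt(1455)
= 47528.0000
R = ln(47528.0000)
= 10.7691

10.7691


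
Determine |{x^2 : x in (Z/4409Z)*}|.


For prime p, the number of non-zero quadratic residues is (p-1)/2.
= (4409-1)/2
= 2204

2204


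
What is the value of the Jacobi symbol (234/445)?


Compute (234/445) via quadratic reciprocity:
  pull out 2: (2/445) = -1  (since 445 mod 8 = 5)
  reciprocity: (117/445) -> +(445/117)
  reduce: (94/117)
  pull out 2: (2/117) = -1  (since 117 mod 8 = 5)
  reciprocity: (47/117) -> +(117/47)
  reduce: (23/47)
  reciprocity: (23/47) -> -(47/23)
  reduce: (1/23)
  (1/23) = 1
Product of signs = -1

-1


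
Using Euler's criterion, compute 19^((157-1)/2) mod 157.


p = 157 is prime and the exponent is (p-1)/2 = 78, so by Euler's criterion 19^78 = (19/157) = +1 or -1 mod 157.
Compute by square-and-multiply:
  78 = 64 + 8 + 4 + 2 (binary 1001110)
  Repeated squaring mod 157: 19^1 = 19, 19^2 = 47, 19^4 = 11, 19^8 = 121, 19^16 = 40, 19^32 = 30, 19^64 = 115
  19^78 = 19^64 * 19^8 * 19^4 * 19^2 = 115 * 121 * 11 * 47 mod 157
    115 * 121 = 13915 = 99 mod 157
    99 * 11 = 1089 = 147 mod 157
    147 * 47 = 6909 = 1 mod 157
  19^78 = 1 mod 157
Result 1: 19 is a quadratic residue mod 157.
19^78 mod 157 = 1

1


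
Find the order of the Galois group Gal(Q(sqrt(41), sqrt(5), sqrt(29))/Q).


The 3 square roots of distinct primes are multiplicatively independent over Q,
so [K:Q] = 2^3 and Gal(K/Q) is isomorphic to (Z/2Z)^3.
|Gal| = 2^3 = 8

8


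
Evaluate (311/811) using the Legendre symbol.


p = 811 is prime, so compute (311/811) with the reciprocity algorithm (Jacobi-symbol steps: pull out 2s via (2/n), flip via reciprocity, reduce):
  reciprocity: (311/811) -> -(811/311)
  reduce: (189/311)
  reciprocity: (189/311) -> +(311/189)
  reduce: (122/189)
  pull out 2: (2/189) = -1  (since 189 mod 8 = 5)
  reciprocity: (61/189) -> +(189/61)
  reduce: (6/61)
  pull out 2: (2/61) = -1  (since 61 mod 8 = 5)
  reciprocity: (3/61) -> +(61/3)
  reduce: (1/3)
  (1/3) = 1
Product of signs = -1
(311/811) = -1

-1


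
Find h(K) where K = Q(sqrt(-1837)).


K = Q(sqrt(-1837)). d mod 4 = 3, so D = disc(K) = 4d = -7348
h(K) equals the number of primitive reduced positive-definite forms (a, b, c) = a*x^2 + b*x*y + c*y^2 with b^2 - 4ac = D,
where reduced means |b| <= a <= c, with b >= 0 whenever |b| = a or a = c, and primitive means gcd(a, b, c) = 1.
Reduced forces 3a^2 <= |D| = 7348, so 1 <= a <= 49; b must have the parity of D, and c = (b^2 - D)/(4a) must be an integer >= a.
Enumerate a = 1..49, b in [-a, a]:
  a=1: (1, 0, 1837)  [1]
  a=2: (2, 2, 919)  [1]
  a=3..6: none
  a=7: (7, -4, 263), (7, 4, 263)  [2]
  a=8..10: none
  a=11: (11, 0, 167)  [1]
  a=12: none
  a=13: (13, -6, 142), (13, 6, 142)  [2]
  a=14: (14, -10, 133), (14, 10, 133)  [2]
  a=15..16: none
  a=17: (17, -8, 109), (17, 8, 109)  [2]
  a=18: none
  a=19: (19, -10, 98), (19, 10, 98)  [2]
  a=20..21: none
  a=22: (22, 22, 89)  [1]
  a=23: (23, -14, 82), (23, 14, 82)  [2]
  a=24..25: none
  a=26: (26, -6, 71), (26, 6, 71)  [2]
  a=27..33: none
  a=34: (34, -26, 59), (34, 26, 59)  [2]
  a=35..37: none
  a=38: (38, -10, 49), (38, 10, 49)  [2]
  a=39..40: none
  a=41: (41, -14, 46), (41, 14, 46)  [2]
  a=42..49: none
Total reduced forms: 1 + 1 + 2 + 1 + 2 + 2 + 2 + 2 + 1 + 2 + 2 + 2 + 2 + 2 = 24
h = 24

24


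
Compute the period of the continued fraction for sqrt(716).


Run the CF algorithm for sqrt(716).
a_0 = floor(sqrt(716)) = 26; set m_0=0, q_0=1.
Recurrence: m' = q*a - m,  q' = (d - m'^2)/q,  a' = floor((a_0 + m')/q').
  step 1: m=26, q=40, a=1
  step 2: m=14, q=13, a=3
  step 3: m=25, q=7, a=7
  step 4: m=24, q=20, a=2
  step 5: m=16, q=23, a=1
  step 6: m=7, q=29, a=1
  step 7: m=22, q=8, a=6
  step 8: m=26, q=5, a=10
  step 9: m=24, q=28, a=1
  step 10: m=4, q=25, a=1
  step 11: m=21, q=11, a=4
  step 12: m=23, q=17, a=2
  step 13: m=11, q=35, a=1
  step 14: m=24, q=4, a=12
  step 15: m=24, q=35, a=1
  step 16: m=11, q=17, a=2
  step 17: m=23, q=11, a=4
  step 18: m=21, q=25, a=1
  step 19: m=4, q=28, a=1
  step 20: m=24, q=5, a=10
  step 21: m=26, q=8, a=6
  step 22: m=22, q=29, a=1
  step 23: m=7, q=23, a=1
  step 24: m=16, q=20, a=2
  step 25: m=24, q=7, a=7
  step 26: m=25, q=13, a=3
  step 27: m=14, q=40, a=1
  step 28: m=26, q=1, a=52
a_28 = 2*a_0 = 52, so the period closes here.
sqrt(716) = [26; 1, 3, 7, 2, 1, 1, 6, 10, 1, 1, 4, 2, 1, 12, 1, 2, 4, 1, 1, 10, 6, 1, 1, 2, 7, 3, 1, 52]
Period length = 28

28


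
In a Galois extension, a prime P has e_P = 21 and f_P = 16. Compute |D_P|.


|D_P| = e * f
= 21 * 16
= 336

336


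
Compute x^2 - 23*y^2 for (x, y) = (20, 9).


x^2 - d*y^2
= 20^2 - 23*9^2
= 400 - 1863
= -1463

-1463


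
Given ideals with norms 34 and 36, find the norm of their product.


N(IJ) = N(I) * N(J)
= 34 * 36
= 1224

1224


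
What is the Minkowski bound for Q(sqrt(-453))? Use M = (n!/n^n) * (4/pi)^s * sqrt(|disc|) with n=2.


d = -453, d mod 4 = 3, so disc(K) = 4d = -1812; |disc(K)| = 1812
Imaginary quadratic field, so n = 2, s = r2 = 1, r1 = 0
M = (n!/n^n) * (4/pi)^s * sqrt(|disc(K)|) = (2!/2^2) * (4/pi)^1 * sqrt(1812)
= 0.5 * 1.273240 * 42.567593
= 27.0994

27.0994


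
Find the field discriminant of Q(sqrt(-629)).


For K = Q(sqrt(d)) with d squarefree: disc(K) = d if d = 1 mod 4, and disc(K) = 4d if d = 2 or 3 mod 4.
Here d = -629, and d mod 4 = 3.
d = 3 mod 4, not 1 (O_K = Z[sqrt(d)]), so disc(K) = 4d = 4 * (-629) = -2516

-2516


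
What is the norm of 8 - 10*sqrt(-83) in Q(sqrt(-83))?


N(a + b*sqrt(d)) = a^2 - d*b^2
= (8)^2 - (-83)*(-10)^2
= 64 + 8300
= 8364

8364


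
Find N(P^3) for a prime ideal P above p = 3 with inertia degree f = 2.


N(P^a) = p^(a*f)
= 3^(3*2)
= 3^6
= 729

729


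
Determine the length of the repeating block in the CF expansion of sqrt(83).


Run the CF algorithm for sqrt(83).
a_0 = floor(sqrt(83)) = 9; set m_0=0, q_0=1.
Recurrence: m' = q*a - m,  q' = (d - m'^2)/q,  a' = floor((a_0 + m')/q').
  step 1: m=9, q=2, a=9
  step 2: m=9, q=1, a=18
a_2 = 2*a_0 = 18, so the period closes here.
sqrt(83) = [9; 9, 18]
Period length = 2

2


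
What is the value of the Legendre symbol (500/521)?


p = 521 is prime, so compute (500/521) with the reciprocity algorithm (Jacobi-symbol steps: pull out 2s via (2/n), flip via reciprocity, reduce):
  pull out 2: (2/521) = +1  (since 521 mod 8 = 1)
  pull out 2: (2/521) = +1  (since 521 mod 8 = 1)
  reciprocity: (125/521) -> +(521/125)
  reduce: (21/125)
  reciprocity: (21/125) -> +(125/21)
  reduce: (20/21)
  pull out 2: (2/21) = -1  (since 21 mod 8 = 5)
  pull out 2: (2/21) = -1  (since 21 mod 8 = 5)
  reciprocity: (5/21) -> +(21/5)
  reduce: (1/5)
  (1/5) = 1
Product of signs = 1
(500/521) = 1

1


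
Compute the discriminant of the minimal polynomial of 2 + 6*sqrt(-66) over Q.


The element 2 + 6*sqrt(-66) has minimal polynomial:
x^2 - 4*x + 2380
Discriminant = (-4)^2 - 4*(2380)
= 16 - 9520
= -9504

-9504


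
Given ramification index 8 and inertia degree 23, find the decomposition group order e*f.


|D_P| = e * f
= 8 * 23
= 184

184


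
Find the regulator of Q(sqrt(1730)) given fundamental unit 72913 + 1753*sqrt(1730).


epsilon = 72913 + 1753*sqrt(1730)
= 145826.0000
R = ln(145826.0000)
= 11.8902

11.8902


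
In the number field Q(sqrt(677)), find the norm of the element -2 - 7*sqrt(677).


N(a + b*sqrt(d)) = a^2 - d*b^2
= (-2)^2 - (677)*(-7)^2
= 4 - 33173
= -33169

-33169


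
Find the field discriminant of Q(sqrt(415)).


For K = Q(sqrt(d)) with d squarefree: disc(K) = d if d = 1 mod 4, and disc(K) = 4d if d = 2 or 3 mod 4.
Here d = 415, and d mod 4 = 3.
d = 3 mod 4, not 1 (O_K = Z[sqrt(d)]), so disc(K) = 4d = 4 * (415) = 1660

1660


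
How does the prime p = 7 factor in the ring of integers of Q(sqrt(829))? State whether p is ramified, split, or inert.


K = Q(sqrt(829)). Since d mod 4 = 1, disc(K) = 829.
Check p | disc: 829 mod 7 = 3.
p does not divide disc. Compute Legendre symbol (d/p):
3^((7-1)/2) mod 7 = -1
(d/p) = -1, so p is inert: (p) stays prime with e=1, f=2, g=1.
Therefore p is inert.

inert


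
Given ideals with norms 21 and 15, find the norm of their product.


N(IJ) = N(I) * N(J)
= 21 * 15
= 315

315


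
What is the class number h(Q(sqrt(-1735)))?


K = Q(sqrt(-1735)). d mod 4 = 1, so D = disc(K) = d = -1735
h(K) equals the number of primitive reduced positive-definite forms (a, b, c) = a*x^2 + b*x*y + c*y^2 with b^2 - 4ac = D,
where reduced means |b| <= a <= c, with b >= 0 whenever |b| = a or a = c, and primitive means gcd(a, b, c) = 1.
Reduced forces 3a^2 <= |D| = 1735, so 1 <= a <= 24; b must have the parity of D, and c = (b^2 - D)/(4a) must be an integer >= a.
Enumerate a = 1..24, b in [-a, a]:
  a=1: (1, 1, 434)  [1]
  a=2: (2, -1, 217), (2, 1, 217)  [2]
  a=3: none
  a=4: (4, -3, 109), (4, 3, 109)  [2]
  a=5: (5, 5, 88)  [1]
  a=6: none
  a=7: (7, -1, 62), (7, 1, 62)  [2]
  a=8: (8, -5, 55), (8, 5, 55)  [2]
  a=9: none
  a=10: (10, -5, 44), (10, 5, 44)  [2]
  a=11: (11, -5, 40), (11, 5, 40)  [2]
  a=12..13: none
  a=14: (14, -13, 34), (14, -1, 31), (14, 1, 31), (14, 13, 34)  [4]
  a=15: none
  a=16: (16, -11, 29), (16, 11, 29)  [2]
  a=17: (17, -13, 28), (17, 13, 28)  [2]
  a=18..19: none
  a=20: (20, -5, 22), (20, 5, 22)  [2]
  a=21: none
  a=22: (22, -17, 23), (22, 17, 23)  [2]
  a=23..24: none
Total reduced forms: 1 + 2 + 2 + 1 + 2 + 2 + 2 + 2 + 4 + 2 + 2 + 2 + 2 = 26
h = 26

26


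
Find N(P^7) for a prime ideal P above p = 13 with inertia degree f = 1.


N(P^a) = p^(a*f)
= 13^(7*1)
= 13^7
= 62748517

62748517


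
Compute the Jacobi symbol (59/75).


Compute (59/75) via quadratic reciprocity:
  reciprocity: (59/75) -> -(75/59)
  reduce: (16/59)
  pull out 2: (2/59) = -1  (since 59 mod 8 = 3)
  pull out 2: (2/59) = -1  (since 59 mod 8 = 3)
  pull out 2: (2/59) = -1  (since 59 mod 8 = 3)
  pull out 2: (2/59) = -1  (since 59 mod 8 = 3)
  (1/59) = 1
Product of signs = -1

-1


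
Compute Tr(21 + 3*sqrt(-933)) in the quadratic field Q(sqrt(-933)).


Tr(a + b*sqrt(d)) = (a + b*sqrt(d)) + (a - b*sqrt(d)) = 2a
= 2 * (21)
= 42

42


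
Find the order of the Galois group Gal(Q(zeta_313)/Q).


|Gal(Q(zeta_313)/Q)| = phi(313)
= 312

312


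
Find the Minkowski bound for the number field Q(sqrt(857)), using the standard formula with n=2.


d = 857, d mod 4 = 1, so disc(K) = d = 857; |disc(K)| = 857
Real quadratic field, so n = 2, s = r2 = 0, r1 = 2
M = (n!/n^n) * (4/pi)^s * sqrt(|disc(K)|) = (2!/2^2) * (4/pi)^0 * sqrt(857)
= 0.5 * 1.000000 * 29.274562
= 14.6373

14.6373


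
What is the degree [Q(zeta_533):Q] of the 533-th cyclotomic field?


The degree equals Euler's totient phi(533).
533 = 13 * 41
phi(533) = 480

480


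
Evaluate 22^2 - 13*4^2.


x^2 - d*y^2
= 22^2 - 13*4^2
= 484 - 208
= 276

276


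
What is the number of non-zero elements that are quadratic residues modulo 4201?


For prime p, the number of non-zero quadratic residues is (p-1)/2.
= (4201-1)/2
= 2100

2100


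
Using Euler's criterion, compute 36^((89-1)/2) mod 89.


p = 89 is prime and the exponent is (p-1)/2 = 44, so by Euler's criterion 36^44 = (36/89) = +1 or -1 mod 89.
Compute by square-and-multiply:
  44 = 32 + 8 + 4 (binary 101100)
  Repeated squaring mod 89: 36^1 = 36, 36^2 = 50, 36^4 = 8, 36^8 = 64, 36^16 = 2, 36^32 = 4
  36^44 = 36^32 * 36^8 * 36^4 = 4 * 64 * 8 mod 89
    4 * 64 = 256 = 78 mod 89
    78 * 8 = 624 = 1 mod 89
  36^44 = 1 mod 89
Result 1: 36 is a quadratic residue mod 89.
36^44 mod 89 = 1

1


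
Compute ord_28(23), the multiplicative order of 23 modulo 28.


We want ord_28(23), the smallest k >= 1 with 23^k = 1 mod 28.
n = 28 = 2^2 * 7, phi(28) = 12; the order divides phi(n).
Divisors of 12: 1, 2, 3, 4, 6, 12
Repeated squaring mod 28: 23^1 = 23, 23^2 = 25, 23^4 = 9, 23^8 = 25
Test divisors in increasing order:
  k=1: 23^1 = 23 mod 28
  k=2: 23^2 = 25 mod 28
  k=3: 23^3 = 25 * 23 = 15 mod 28
  k=4: 23^4 = 9 mod 28
  k=6: 23^6 = 9 * 25 = 1 mod 28  <- first divisor giving 1
Order = 6

6


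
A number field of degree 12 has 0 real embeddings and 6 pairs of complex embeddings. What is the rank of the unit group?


By Dirichlet's unit theorem:
rank = r1 + r2 - 1
= 0 + 6 - 1
= 5

5
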